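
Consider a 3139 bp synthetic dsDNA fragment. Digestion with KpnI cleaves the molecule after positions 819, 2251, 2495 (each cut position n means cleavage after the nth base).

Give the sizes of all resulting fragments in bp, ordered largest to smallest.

1432, 819, 644, 244 bp

Linear molecule, 3 cuts → 4 fragments:
  819 − 0 = 819 bp
  2251 − 819 = 1432 bp
  2495 − 2251 = 244 bp
  3139 − 2495 = 644 bp
Sorted largest to smallest: 1432, 819, 644, 244 bp.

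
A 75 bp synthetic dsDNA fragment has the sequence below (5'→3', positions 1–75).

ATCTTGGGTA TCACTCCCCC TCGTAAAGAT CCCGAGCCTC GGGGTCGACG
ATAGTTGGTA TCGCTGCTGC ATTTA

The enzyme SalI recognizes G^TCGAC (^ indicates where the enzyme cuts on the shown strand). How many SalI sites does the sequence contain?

1

GTCGAC occurs starting at position 44.
SalI cuts at 1 site.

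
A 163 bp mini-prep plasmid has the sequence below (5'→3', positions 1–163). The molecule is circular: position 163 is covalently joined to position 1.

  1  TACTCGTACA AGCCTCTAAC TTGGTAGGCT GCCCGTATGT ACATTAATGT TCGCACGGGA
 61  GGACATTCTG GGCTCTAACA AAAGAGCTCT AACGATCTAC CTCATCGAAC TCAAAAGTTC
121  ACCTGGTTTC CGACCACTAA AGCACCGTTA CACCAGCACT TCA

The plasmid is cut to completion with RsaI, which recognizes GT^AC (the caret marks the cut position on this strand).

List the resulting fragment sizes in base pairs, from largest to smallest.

RsaI sites (GTAC) start at positions 6, 39.
RsaI cuts after base 2 of each site, so after positions 7, 40.
Circular molecule, 2 cuts → 2 fragments:
  8–40 → 33 bp
  41–163 then 1–7 → 123 + 7 = 130 bp
Sorted largest to smallest: 130, 33 bp.

130, 33 bp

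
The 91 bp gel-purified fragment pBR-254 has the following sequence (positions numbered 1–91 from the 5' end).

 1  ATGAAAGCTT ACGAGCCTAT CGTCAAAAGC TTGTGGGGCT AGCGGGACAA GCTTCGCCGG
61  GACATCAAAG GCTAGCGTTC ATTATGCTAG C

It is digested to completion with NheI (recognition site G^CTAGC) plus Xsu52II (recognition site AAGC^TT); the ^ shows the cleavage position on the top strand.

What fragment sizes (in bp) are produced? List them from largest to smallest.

22, 19, 15, 14, 8, 8, 5 bp

NheI sites (GCTAGC) start at positions 38, 71, 86.
NheI cuts after the first base of each site, so after positions 38, 71, 86.
Xsu52II sites (AAGCTT) start at positions 5, 27, 49.
Xsu52II cuts after base 4 of each site, so after positions 8, 30, 52.
Combined cut positions: 8, 30, 38, 52, 71, 86.
Linear molecule, 6 cuts → 7 fragments:
  1–8 → 8 bp
  9–30 → 22 bp
  31–38 → 8 bp
  39–52 → 14 bp
  53–71 → 19 bp
  72–86 → 15 bp
  87–91 → 5 bp
Sorted largest to smallest: 22, 19, 15, 14, 8, 8, 5 bp.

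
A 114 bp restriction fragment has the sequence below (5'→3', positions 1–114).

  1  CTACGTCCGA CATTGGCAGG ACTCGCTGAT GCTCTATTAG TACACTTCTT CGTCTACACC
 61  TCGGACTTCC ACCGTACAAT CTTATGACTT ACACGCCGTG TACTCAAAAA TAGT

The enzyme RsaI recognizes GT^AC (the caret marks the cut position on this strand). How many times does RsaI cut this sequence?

GTAC occurs starting at positions 40, 74, 100.
RsaI cuts at 3 sites.

3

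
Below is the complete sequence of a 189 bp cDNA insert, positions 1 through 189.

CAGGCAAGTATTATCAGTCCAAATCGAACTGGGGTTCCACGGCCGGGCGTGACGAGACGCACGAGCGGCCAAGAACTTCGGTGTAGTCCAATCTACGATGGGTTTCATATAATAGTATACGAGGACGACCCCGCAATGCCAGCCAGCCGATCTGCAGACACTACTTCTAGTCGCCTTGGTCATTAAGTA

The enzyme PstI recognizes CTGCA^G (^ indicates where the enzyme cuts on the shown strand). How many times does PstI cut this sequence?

CTGCAG occurs starting at position 152.
PstI cuts at 1 site.

1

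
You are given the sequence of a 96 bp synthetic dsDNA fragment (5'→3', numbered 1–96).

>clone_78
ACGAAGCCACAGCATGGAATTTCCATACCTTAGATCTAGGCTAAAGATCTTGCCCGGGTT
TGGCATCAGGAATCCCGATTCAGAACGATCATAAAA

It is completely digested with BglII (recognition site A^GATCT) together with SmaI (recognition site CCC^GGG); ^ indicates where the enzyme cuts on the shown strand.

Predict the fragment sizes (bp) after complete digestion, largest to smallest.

BglII sites (AGATCT) start at positions 32, 45.
BglII cuts after the first base of each site, so after positions 32, 45.
The SmaI site (CCCGGG) starts at position 53.
SmaI cuts after base 3 of each site, so after position 55.
Combined cut positions: 32, 45, 55.
Linear molecule, 3 cuts → 4 fragments:
  1–32 → 32 bp
  33–45 → 13 bp
  46–55 → 10 bp
  56–96 → 41 bp
Sorted largest to smallest: 41, 32, 13, 10 bp.

41, 32, 13, 10 bp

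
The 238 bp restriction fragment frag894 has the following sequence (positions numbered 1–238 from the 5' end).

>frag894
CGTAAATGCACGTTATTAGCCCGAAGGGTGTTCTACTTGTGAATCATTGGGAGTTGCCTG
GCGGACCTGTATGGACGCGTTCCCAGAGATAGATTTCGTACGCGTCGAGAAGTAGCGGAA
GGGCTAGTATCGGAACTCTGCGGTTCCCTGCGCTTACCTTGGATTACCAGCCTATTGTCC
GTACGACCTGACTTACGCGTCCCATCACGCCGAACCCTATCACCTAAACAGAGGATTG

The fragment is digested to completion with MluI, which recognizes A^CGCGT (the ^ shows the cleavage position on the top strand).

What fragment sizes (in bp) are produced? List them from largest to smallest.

MluI sites (ACGCGT) start at positions 75, 100, 195.
MluI cuts after the first base of each site, so after positions 75, 100, 195.
Linear molecule, 3 cuts → 4 fragments:
  1–75 → 75 bp
  76–100 → 25 bp
  101–195 → 95 bp
  196–238 → 43 bp
Sorted largest to smallest: 95, 75, 43, 25 bp.

95, 75, 43, 25 bp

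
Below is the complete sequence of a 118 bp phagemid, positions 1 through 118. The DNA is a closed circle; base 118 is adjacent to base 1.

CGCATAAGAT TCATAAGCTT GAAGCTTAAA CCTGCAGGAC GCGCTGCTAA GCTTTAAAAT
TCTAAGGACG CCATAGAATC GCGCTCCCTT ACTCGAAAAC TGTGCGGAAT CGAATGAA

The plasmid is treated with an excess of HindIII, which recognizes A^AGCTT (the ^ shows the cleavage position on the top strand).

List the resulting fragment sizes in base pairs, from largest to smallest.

HindIII sites (AAGCTT) start at positions 15, 22, 49.
HindIII cuts after the first base of each site, so after positions 15, 22, 49.
Circular molecule, 3 cuts → 3 fragments:
  16–22 → 7 bp
  23–49 → 27 bp
  50–118 then 1–15 → 69 + 15 = 84 bp
Sorted largest to smallest: 84, 27, 7 bp.

84, 27, 7 bp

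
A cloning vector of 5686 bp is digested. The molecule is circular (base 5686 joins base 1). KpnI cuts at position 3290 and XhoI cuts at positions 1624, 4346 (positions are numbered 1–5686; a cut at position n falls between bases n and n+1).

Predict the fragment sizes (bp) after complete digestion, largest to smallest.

2964, 1666, 1056 bp

Combined cut positions (sorted): 1624, 3290, 4346.
Circular molecule, 3 cuts → 3 fragments:
  3290 − 1624 = 1666 bp
  4346 − 3290 = 1056 bp
  wrap: 5686 − 4346 + 1624 = 2964 bp
Sorted largest to smallest: 2964, 1666, 1056 bp.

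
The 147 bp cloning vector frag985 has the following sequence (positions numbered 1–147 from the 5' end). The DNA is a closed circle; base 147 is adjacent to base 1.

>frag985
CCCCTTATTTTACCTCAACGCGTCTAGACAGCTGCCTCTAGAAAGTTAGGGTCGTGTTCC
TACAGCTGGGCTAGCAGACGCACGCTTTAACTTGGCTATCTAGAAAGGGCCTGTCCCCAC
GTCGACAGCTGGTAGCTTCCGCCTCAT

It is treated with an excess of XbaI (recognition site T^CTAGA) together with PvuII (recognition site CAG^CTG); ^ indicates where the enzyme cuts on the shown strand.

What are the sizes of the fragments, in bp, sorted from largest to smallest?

XbaI sites (TCTAGA) start at positions 23, 37, 99.
XbaI cuts after the first base of each site, so after positions 23, 37, 99.
PvuII sites (CAGCTG) start at positions 29, 63, 126.
PvuII cuts after base 3 of each site, so after positions 31, 65, 128.
Combined cut positions: 23, 31, 37, 65, 99, 128.
Circular molecule, 6 cuts → 6 fragments:
  24–31 → 8 bp
  32–37 → 6 bp
  38–65 → 28 bp
  66–99 → 34 bp
  100–128 → 29 bp
  129–147 then 1–23 → 19 + 23 = 42 bp
Sorted largest to smallest: 42, 34, 29, 28, 8, 6 bp.

42, 34, 29, 28, 8, 6 bp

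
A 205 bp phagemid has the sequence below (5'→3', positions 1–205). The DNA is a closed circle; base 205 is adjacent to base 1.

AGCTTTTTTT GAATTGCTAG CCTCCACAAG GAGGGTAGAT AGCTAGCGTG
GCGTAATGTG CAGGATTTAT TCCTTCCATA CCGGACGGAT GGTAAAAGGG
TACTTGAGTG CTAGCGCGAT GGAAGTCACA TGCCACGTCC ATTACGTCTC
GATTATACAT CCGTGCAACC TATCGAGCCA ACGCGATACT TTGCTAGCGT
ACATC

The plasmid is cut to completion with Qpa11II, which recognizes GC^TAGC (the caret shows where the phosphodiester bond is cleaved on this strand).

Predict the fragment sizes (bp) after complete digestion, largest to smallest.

83, 68, 28, 26 bp

Qpa11II sites (GCTAGC) start at positions 16, 42, 110, 193.
Qpa11II cuts after base 2 of each site, so after positions 17, 43, 111, 194.
Circular molecule, 4 cuts → 4 fragments:
  18–43 → 26 bp
  44–111 → 68 bp
  112–194 → 83 bp
  195–205 then 1–17 → 11 + 17 = 28 bp
Sorted largest to smallest: 83, 68, 28, 26 bp.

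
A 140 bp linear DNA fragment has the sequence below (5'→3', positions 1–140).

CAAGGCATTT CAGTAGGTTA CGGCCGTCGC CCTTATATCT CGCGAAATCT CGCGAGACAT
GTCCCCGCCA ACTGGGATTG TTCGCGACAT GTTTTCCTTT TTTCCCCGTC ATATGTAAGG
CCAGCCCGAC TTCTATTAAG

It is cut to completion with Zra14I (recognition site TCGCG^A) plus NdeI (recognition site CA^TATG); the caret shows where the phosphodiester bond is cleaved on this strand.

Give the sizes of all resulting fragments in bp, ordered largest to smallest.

Zra14I sites (TCGCGA) start at positions 40, 50, 82.
Zra14I cuts after base 5 of each site (before the last base), so after positions 44, 54, 86.
The NdeI site (CATATG) starts at position 110.
NdeI cuts after base 2 of each site, so after position 111.
Combined cut positions: 44, 54, 86, 111.
Linear molecule, 4 cuts → 5 fragments:
  1–44 → 44 bp
  45–54 → 10 bp
  55–86 → 32 bp
  87–111 → 25 bp
  112–140 → 29 bp
Sorted largest to smallest: 44, 32, 29, 25, 10 bp.

44, 32, 29, 25, 10 bp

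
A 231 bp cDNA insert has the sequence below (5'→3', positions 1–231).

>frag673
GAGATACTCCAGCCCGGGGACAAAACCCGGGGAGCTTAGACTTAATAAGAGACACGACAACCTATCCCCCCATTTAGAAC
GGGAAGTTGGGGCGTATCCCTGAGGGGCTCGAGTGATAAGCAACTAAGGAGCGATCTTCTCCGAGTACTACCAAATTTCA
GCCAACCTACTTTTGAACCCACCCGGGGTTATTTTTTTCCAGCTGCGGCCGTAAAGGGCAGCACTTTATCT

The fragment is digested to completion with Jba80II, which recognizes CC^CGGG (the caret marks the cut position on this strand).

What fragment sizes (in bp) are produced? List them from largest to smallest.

156, 48, 14, 13 bp

Jba80II sites (CCCGGG) start at positions 13, 26, 182.
Jba80II cuts after base 2 of each site, so after positions 14, 27, 183.
Linear molecule, 3 cuts → 4 fragments:
  1–14 → 14 bp
  15–27 → 13 bp
  28–183 → 156 bp
  184–231 → 48 bp
Sorted largest to smallest: 156, 48, 14, 13 bp.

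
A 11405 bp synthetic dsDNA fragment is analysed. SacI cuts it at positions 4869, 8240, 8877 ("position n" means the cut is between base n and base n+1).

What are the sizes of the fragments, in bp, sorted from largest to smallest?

Linear molecule, 3 cuts → 4 fragments:
  4869 − 0 = 4869 bp
  8240 − 4869 = 3371 bp
  8877 − 8240 = 637 bp
  11405 − 8877 = 2528 bp
Sorted largest to smallest: 4869, 3371, 2528, 637 bp.

4869, 3371, 2528, 637 bp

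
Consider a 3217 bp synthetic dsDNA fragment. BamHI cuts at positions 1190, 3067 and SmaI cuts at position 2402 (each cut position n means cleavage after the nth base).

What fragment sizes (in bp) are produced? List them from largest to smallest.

Combined cut positions (sorted): 1190, 2402, 3067.
Linear molecule, 3 cuts → 4 fragments:
  1190 − 0 = 1190 bp
  2402 − 1190 = 1212 bp
  3067 − 2402 = 665 bp
  3217 − 3067 = 150 bp
Sorted largest to smallest: 1212, 1190, 665, 150 bp.

1212, 1190, 665, 150 bp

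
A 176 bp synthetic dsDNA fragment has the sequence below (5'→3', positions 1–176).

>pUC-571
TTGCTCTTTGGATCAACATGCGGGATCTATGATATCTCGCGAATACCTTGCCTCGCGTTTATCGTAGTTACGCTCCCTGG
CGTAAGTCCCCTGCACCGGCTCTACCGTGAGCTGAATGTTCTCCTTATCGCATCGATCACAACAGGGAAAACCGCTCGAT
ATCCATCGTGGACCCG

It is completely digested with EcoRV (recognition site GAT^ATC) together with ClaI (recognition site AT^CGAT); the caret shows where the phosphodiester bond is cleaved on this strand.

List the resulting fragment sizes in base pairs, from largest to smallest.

EcoRV sites (GATATC) start at positions 31, 158.
EcoRV cuts after base 3 of each site, so after positions 33, 160.
The ClaI site (ATCGAT) starts at position 132.
ClaI cuts after base 2 of each site, so after position 133.
Combined cut positions: 33, 133, 160.
Linear molecule, 3 cuts → 4 fragments:
  1–33 → 33 bp
  34–133 → 100 bp
  134–160 → 27 bp
  161–176 → 16 bp
Sorted largest to smallest: 100, 33, 27, 16 bp.

100, 33, 27, 16 bp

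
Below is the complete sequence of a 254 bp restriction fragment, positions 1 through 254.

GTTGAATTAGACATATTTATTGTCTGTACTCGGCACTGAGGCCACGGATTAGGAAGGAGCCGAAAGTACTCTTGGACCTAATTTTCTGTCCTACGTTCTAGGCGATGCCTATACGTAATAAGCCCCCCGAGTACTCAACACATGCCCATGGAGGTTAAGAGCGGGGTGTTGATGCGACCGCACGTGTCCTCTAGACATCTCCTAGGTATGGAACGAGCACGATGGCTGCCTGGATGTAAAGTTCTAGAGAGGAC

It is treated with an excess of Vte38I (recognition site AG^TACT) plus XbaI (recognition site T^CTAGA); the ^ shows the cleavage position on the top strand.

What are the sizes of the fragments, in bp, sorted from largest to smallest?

Vte38I sites (AGTACT) start at positions 65, 130.
Vte38I cuts after base 2 of each site, so after positions 66, 131.
XbaI sites (TCTAGA) start at positions 190, 243.
XbaI cuts after the first base of each site, so after positions 190, 243.
Combined cut positions: 66, 131, 190, 243.
Linear molecule, 4 cuts → 5 fragments:
  1–66 → 66 bp
  67–131 → 65 bp
  132–190 → 59 bp
  191–243 → 53 bp
  244–254 → 11 bp
Sorted largest to smallest: 66, 65, 59, 53, 11 bp.

66, 65, 59, 53, 11 bp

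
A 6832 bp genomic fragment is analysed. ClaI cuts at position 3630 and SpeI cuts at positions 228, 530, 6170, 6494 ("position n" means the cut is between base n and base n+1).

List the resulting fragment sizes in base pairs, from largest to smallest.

Combined cut positions (sorted): 228, 530, 3630, 6170, 6494.
Linear molecule, 5 cuts → 6 fragments:
  228 − 0 = 228 bp
  530 − 228 = 302 bp
  3630 − 530 = 3100 bp
  6170 − 3630 = 2540 bp
  6494 − 6170 = 324 bp
  6832 − 6494 = 338 bp
Sorted largest to smallest: 3100, 2540, 338, 324, 302, 228 bp.

3100, 2540, 338, 324, 302, 228 bp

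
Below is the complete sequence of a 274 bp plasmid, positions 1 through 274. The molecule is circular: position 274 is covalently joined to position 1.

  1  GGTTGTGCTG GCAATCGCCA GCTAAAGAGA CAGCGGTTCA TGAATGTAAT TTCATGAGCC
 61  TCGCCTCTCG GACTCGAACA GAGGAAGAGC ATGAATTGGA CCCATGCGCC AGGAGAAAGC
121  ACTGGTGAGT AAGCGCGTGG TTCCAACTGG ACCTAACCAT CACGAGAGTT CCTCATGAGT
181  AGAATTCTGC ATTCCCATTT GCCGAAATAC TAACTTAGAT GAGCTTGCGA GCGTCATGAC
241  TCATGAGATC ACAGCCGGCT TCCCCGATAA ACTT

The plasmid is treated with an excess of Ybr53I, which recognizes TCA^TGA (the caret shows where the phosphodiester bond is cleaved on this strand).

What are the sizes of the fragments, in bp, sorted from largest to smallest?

Ybr53I sites (TCATGA) start at positions 38, 52, 173, 234, 241.
Ybr53I cuts after base 3 of each site, so after positions 40, 54, 175, 236, 243.
Circular molecule, 5 cuts → 5 fragments:
  41–54 → 14 bp
  55–175 → 121 bp
  176–236 → 61 bp
  237–243 → 7 bp
  244–274 then 1–40 → 31 + 40 = 71 bp
Sorted largest to smallest: 121, 71, 61, 14, 7 bp.

121, 71, 61, 14, 7 bp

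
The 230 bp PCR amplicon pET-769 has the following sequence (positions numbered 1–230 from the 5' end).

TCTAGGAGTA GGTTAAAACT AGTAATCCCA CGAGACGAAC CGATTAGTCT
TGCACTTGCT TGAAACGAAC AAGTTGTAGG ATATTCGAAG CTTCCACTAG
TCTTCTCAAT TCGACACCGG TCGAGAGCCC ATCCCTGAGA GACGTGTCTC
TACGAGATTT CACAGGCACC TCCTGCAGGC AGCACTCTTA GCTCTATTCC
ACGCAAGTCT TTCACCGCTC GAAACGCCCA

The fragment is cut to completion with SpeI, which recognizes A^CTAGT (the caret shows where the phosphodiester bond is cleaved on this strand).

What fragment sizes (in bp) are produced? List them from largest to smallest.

134, 78, 18 bp

SpeI sites (ACTAGT) start at positions 18, 96.
SpeI cuts after the first base of each site, so after positions 18, 96.
Linear molecule, 2 cuts → 3 fragments:
  1–18 → 18 bp
  19–96 → 78 bp
  97–230 → 134 bp
Sorted largest to smallest: 134, 78, 18 bp.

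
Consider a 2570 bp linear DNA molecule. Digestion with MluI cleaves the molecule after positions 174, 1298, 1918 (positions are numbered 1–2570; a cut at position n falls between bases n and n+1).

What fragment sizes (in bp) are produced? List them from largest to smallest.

Linear molecule, 3 cuts → 4 fragments:
  174 − 0 = 174 bp
  1298 − 174 = 1124 bp
  1918 − 1298 = 620 bp
  2570 − 1918 = 652 bp
Sorted largest to smallest: 1124, 652, 620, 174 bp.

1124, 652, 620, 174 bp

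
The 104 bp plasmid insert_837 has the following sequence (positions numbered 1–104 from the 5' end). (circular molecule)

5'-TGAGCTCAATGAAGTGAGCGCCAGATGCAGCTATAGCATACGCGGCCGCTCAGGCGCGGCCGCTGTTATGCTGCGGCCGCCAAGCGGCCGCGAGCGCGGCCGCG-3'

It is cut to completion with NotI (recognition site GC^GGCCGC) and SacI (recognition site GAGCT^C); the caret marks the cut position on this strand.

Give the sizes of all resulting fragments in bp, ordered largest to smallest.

37, 17, 14, 13, 12, 11 bp

NotI sites (GCGGCCGC) start at positions 42, 56, 73, 84, 96.
NotI cuts after base 2 of each site, so after positions 43, 57, 74, 85, 97.
The SacI site (GAGCTC) starts at position 2.
SacI cuts after base 5 of each site (before the last base), so after position 6.
Combined cut positions: 6, 43, 57, 74, 85, 97.
Circular molecule, 6 cuts → 6 fragments:
  7–43 → 37 bp
  44–57 → 14 bp
  58–74 → 17 bp
  75–85 → 11 bp
  86–97 → 12 bp
  98–104 then 1–6 → 7 + 6 = 13 bp
Sorted largest to smallest: 37, 17, 14, 13, 12, 11 bp.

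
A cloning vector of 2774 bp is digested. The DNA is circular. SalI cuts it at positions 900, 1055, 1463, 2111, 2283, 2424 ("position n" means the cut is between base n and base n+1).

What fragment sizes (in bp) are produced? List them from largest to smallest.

Circular molecule, 6 cuts → 6 fragments:
  1055 − 900 = 155 bp
  1463 − 1055 = 408 bp
  2111 − 1463 = 648 bp
  2283 − 2111 = 172 bp
  2424 − 2283 = 141 bp
  wrap: 2774 − 2424 + 900 = 1250 bp
Sorted largest to smallest: 1250, 648, 408, 172, 155, 141 bp.

1250, 648, 408, 172, 155, 141 bp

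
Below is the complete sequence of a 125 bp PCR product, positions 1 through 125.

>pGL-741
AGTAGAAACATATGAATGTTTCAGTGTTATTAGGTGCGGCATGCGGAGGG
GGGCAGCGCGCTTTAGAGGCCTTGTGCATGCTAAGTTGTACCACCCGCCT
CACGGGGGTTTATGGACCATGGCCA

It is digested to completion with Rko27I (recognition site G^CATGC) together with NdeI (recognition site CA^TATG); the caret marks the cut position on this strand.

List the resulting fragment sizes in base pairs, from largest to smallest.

Rko27I sites (GCATGC) start at positions 39, 76.
Rko27I cuts after the first base of each site, so after positions 39, 76.
The NdeI site (CATATG) starts at position 9.
NdeI cuts after base 2 of each site, so after position 10.
Combined cut positions: 10, 39, 76.
Linear molecule, 3 cuts → 4 fragments:
  1–10 → 10 bp
  11–39 → 29 bp
  40–76 → 37 bp
  77–125 → 49 bp
Sorted largest to smallest: 49, 37, 29, 10 bp.

49, 37, 29, 10 bp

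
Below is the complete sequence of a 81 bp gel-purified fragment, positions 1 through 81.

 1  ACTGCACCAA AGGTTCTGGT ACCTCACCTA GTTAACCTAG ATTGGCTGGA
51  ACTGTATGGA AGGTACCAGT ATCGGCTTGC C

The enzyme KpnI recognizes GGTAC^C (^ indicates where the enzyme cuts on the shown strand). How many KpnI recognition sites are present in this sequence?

2

GGTACC occurs starting at positions 18, 62.
KpnI cuts at 2 sites.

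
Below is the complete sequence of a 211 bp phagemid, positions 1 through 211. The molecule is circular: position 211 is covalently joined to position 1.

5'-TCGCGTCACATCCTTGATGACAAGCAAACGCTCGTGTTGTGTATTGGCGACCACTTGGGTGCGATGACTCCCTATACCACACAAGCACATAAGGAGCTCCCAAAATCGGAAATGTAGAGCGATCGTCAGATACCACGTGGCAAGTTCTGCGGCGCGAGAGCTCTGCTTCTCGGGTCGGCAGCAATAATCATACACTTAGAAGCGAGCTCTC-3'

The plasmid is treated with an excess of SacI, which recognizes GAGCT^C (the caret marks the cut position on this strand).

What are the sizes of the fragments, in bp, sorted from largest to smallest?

SacI sites (GAGCTC) start at positions 94, 158, 204.
SacI cuts after base 5 of each site (before the last base), so after positions 98, 162, 208.
Circular molecule, 3 cuts → 3 fragments:
  99–162 → 64 bp
  163–208 → 46 bp
  209–211 then 1–98 → 3 + 98 = 101 bp
Sorted largest to smallest: 101, 64, 46 bp.

101, 64, 46 bp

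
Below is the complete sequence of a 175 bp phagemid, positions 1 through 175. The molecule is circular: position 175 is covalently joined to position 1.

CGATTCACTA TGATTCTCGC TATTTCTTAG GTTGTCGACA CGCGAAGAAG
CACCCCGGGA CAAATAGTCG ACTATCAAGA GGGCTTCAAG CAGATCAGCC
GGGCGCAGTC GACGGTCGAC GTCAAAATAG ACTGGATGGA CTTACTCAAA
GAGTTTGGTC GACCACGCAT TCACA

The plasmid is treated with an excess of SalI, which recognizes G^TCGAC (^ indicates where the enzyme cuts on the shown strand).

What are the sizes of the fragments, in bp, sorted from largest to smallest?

51, 43, 41, 33, 7 bp

SalI sites (GTCGAC) start at positions 34, 67, 108, 115, 158.
SalI cuts after the first base of each site, so after positions 34, 67, 108, 115, 158.
Circular molecule, 5 cuts → 5 fragments:
  35–67 → 33 bp
  68–108 → 41 bp
  109–115 → 7 bp
  116–158 → 43 bp
  159–175 then 1–34 → 17 + 34 = 51 bp
Sorted largest to smallest: 51, 43, 41, 33, 7 bp.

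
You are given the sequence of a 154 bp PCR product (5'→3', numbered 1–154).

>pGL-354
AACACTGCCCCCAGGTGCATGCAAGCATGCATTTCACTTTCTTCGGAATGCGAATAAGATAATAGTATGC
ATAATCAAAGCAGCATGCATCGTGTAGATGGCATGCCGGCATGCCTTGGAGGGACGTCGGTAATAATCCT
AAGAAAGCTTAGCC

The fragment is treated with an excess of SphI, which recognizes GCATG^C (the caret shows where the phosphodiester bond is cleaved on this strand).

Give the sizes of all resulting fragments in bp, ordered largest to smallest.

58, 41, 21, 18, 8, 8 bp

SphI sites (GCATGC) start at positions 17, 25, 83, 101, 109.
SphI cuts after base 5 of each site (before the last base), so after positions 21, 29, 87, 105, 113.
Linear molecule, 5 cuts → 6 fragments:
  1–21 → 21 bp
  22–29 → 8 bp
  30–87 → 58 bp
  88–105 → 18 bp
  106–113 → 8 bp
  114–154 → 41 bp
Sorted largest to smallest: 58, 41, 21, 18, 8, 8 bp.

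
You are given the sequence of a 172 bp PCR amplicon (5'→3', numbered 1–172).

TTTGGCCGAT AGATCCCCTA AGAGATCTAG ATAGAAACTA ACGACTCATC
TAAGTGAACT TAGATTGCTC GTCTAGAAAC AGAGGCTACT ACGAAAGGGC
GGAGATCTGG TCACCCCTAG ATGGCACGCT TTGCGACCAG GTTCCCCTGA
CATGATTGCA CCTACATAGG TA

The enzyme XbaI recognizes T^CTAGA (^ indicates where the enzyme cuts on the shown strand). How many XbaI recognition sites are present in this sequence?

2

TCTAGA occurs starting at positions 26, 72.
XbaI cuts at 2 sites.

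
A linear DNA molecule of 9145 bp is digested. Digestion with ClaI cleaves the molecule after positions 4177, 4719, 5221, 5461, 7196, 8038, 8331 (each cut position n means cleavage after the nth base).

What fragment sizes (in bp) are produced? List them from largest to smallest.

4177, 1735, 842, 814, 542, 502, 293, 240 bp

Linear molecule, 7 cuts → 8 fragments:
  4177 − 0 = 4177 bp
  4719 − 4177 = 542 bp
  5221 − 4719 = 502 bp
  5461 − 5221 = 240 bp
  7196 − 5461 = 1735 bp
  8038 − 7196 = 842 bp
  8331 − 8038 = 293 bp
  9145 − 8331 = 814 bp
Sorted largest to smallest: 4177, 1735, 842, 814, 542, 502, 293, 240 bp.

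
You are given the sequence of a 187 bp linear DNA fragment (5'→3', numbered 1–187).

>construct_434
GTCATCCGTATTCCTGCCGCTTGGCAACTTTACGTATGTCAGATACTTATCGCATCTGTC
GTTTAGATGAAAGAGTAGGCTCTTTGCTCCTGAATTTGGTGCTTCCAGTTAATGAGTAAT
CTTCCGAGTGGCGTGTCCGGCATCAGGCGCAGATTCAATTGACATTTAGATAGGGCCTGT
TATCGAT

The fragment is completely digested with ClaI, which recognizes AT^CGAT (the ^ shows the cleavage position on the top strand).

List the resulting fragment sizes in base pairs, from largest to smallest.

The ClaI site (ATCGAT) starts at position 182.
ClaI cuts after base 2 of each site, so after position 183.
Linear molecule, 1 cut → 2 fragments:
  1–183 → 183 bp
  184–187 → 4 bp
Sorted largest to smallest: 183, 4 bp.

183, 4 bp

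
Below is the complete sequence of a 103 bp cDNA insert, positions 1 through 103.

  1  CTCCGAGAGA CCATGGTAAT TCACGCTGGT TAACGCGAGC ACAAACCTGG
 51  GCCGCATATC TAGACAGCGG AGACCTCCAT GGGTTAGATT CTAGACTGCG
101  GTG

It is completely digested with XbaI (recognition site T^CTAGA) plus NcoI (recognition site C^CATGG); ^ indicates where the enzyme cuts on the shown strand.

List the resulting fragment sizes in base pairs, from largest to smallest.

48, 18, 13, 13, 11 bp

XbaI sites (TCTAGA) start at positions 59, 90.
XbaI cuts after the first base of each site, so after positions 59, 90.
NcoI sites (CCATGG) start at positions 11, 77.
NcoI cuts after the first base of each site, so after positions 11, 77.
Combined cut positions: 11, 59, 77, 90.
Linear molecule, 4 cuts → 5 fragments:
  1–11 → 11 bp
  12–59 → 48 bp
  60–77 → 18 bp
  78–90 → 13 bp
  91–103 → 13 bp
Sorted largest to smallest: 48, 18, 13, 13, 11 bp.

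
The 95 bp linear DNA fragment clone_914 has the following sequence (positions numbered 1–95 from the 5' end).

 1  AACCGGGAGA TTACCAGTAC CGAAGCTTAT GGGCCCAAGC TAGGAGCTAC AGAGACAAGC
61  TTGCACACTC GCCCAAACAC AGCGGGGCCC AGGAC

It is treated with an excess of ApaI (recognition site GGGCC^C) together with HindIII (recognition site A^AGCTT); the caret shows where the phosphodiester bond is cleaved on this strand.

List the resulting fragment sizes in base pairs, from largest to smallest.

32, 23, 22, 12, 6 bp

ApaI sites (GGGCCC) start at positions 31, 85.
ApaI cuts after base 5 of each site (before the last base), so after positions 35, 89.
HindIII sites (AAGCTT) start at positions 23, 57.
HindIII cuts after the first base of each site, so after positions 23, 57.
Combined cut positions: 23, 35, 57, 89.
Linear molecule, 4 cuts → 5 fragments:
  1–23 → 23 bp
  24–35 → 12 bp
  36–57 → 22 bp
  58–89 → 32 bp
  90–95 → 6 bp
Sorted largest to smallest: 32, 23, 22, 12, 6 bp.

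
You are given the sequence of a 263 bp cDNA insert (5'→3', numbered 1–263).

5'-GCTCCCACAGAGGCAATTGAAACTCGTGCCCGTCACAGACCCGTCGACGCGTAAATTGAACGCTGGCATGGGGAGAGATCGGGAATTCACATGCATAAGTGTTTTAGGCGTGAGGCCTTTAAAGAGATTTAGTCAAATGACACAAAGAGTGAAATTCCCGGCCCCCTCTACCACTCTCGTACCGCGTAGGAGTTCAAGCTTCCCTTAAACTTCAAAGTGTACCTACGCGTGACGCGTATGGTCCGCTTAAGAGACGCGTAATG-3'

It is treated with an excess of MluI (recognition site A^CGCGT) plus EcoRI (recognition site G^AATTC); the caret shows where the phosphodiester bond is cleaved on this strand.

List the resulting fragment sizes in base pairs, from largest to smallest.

142, 47, 36, 22, 9, 7 bp

MluI sites (ACGCGT) start at positions 47, 225, 232, 254.
MluI cuts after the first base of each site, so after positions 47, 225, 232, 254.
The EcoRI site (GAATTC) starts at position 83.
EcoRI cuts after the first base of each site, so after position 83.
Combined cut positions: 47, 83, 225, 232, 254.
Linear molecule, 5 cuts → 6 fragments:
  1–47 → 47 bp
  48–83 → 36 bp
  84–225 → 142 bp
  226–232 → 7 bp
  233–254 → 22 bp
  255–263 → 9 bp
Sorted largest to smallest: 142, 47, 36, 22, 9, 7 bp.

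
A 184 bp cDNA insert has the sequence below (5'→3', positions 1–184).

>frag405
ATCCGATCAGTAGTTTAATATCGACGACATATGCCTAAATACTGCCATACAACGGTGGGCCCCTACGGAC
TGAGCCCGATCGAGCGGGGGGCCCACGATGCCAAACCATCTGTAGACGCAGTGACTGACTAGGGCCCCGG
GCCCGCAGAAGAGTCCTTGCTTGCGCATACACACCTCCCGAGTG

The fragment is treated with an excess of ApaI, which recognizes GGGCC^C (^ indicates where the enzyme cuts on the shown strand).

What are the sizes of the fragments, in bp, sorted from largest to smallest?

ApaI sites (GGGCCC) start at positions 57, 89, 132, 139.
ApaI cuts after base 5 of each site (before the last base), so after positions 61, 93, 136, 143.
Linear molecule, 4 cuts → 5 fragments:
  1–61 → 61 bp
  62–93 → 32 bp
  94–136 → 43 bp
  137–143 → 7 bp
  144–184 → 41 bp
Sorted largest to smallest: 61, 43, 41, 32, 7 bp.

61, 43, 41, 32, 7 bp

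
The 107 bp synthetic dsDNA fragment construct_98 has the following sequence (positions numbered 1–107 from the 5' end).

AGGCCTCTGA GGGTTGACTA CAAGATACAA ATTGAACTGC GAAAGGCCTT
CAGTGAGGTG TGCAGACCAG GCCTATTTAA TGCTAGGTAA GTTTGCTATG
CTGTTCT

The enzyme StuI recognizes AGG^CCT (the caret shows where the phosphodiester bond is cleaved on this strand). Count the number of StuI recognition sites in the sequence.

AGGCCT occurs starting at positions 1, 44, 69.
StuI cuts at 3 sites.

3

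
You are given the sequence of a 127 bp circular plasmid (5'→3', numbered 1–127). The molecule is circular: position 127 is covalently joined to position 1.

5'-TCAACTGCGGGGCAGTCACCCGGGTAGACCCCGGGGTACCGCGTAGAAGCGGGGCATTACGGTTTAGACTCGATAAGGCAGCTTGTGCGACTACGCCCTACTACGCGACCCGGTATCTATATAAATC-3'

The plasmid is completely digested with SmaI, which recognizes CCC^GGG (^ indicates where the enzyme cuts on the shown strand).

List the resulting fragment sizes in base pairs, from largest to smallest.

SmaI sites (CCCGGG) start at positions 19, 30.
SmaI cuts after base 3 of each site, so after positions 21, 32.
Circular molecule, 2 cuts → 2 fragments:
  22–32 → 11 bp
  33–127 then 1–21 → 95 + 21 = 116 bp
Sorted largest to smallest: 116, 11 bp.

116, 11 bp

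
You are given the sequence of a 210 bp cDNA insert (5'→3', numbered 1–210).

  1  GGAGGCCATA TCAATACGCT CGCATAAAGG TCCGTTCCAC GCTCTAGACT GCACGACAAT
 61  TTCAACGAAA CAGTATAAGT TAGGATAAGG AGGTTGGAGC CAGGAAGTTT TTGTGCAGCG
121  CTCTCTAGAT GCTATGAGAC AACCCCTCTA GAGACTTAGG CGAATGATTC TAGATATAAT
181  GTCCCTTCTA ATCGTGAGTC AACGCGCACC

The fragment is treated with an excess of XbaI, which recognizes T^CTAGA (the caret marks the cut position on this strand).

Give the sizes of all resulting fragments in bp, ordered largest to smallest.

81, 43, 41, 23, 22 bp

XbaI sites (TCTAGA) start at positions 43, 124, 147, 169.
XbaI cuts after the first base of each site, so after positions 43, 124, 147, 169.
Linear molecule, 4 cuts → 5 fragments:
  1–43 → 43 bp
  44–124 → 81 bp
  125–147 → 23 bp
  148–169 → 22 bp
  170–210 → 41 bp
Sorted largest to smallest: 81, 43, 41, 23, 22 bp.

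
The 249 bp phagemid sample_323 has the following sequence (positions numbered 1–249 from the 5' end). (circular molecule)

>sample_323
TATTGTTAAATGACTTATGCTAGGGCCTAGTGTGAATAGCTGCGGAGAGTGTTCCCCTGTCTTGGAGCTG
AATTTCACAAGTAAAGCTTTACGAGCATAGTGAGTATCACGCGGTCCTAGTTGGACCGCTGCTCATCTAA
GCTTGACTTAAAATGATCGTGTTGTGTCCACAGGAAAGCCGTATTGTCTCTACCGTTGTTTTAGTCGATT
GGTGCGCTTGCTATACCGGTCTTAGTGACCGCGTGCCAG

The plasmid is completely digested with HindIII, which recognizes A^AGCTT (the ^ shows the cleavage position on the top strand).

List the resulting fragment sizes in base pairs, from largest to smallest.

HindIII sites (AAGCTT) start at positions 84, 139.
HindIII cuts after the first base of each site, so after positions 84, 139.
Circular molecule, 2 cuts → 2 fragments:
  85–139 → 55 bp
  140–249 then 1–84 → 110 + 84 = 194 bp
Sorted largest to smallest: 194, 55 bp.

194, 55 bp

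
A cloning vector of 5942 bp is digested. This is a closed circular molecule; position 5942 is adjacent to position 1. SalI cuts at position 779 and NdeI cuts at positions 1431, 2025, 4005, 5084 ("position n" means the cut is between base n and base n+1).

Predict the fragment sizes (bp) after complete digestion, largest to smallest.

Combined cut positions (sorted): 779, 1431, 2025, 4005, 5084.
Circular molecule, 5 cuts → 5 fragments:
  1431 − 779 = 652 bp
  2025 − 1431 = 594 bp
  4005 − 2025 = 1980 bp
  5084 − 4005 = 1079 bp
  wrap: 5942 − 5084 + 779 = 1637 bp
Sorted largest to smallest: 1980, 1637, 1079, 652, 594 bp.

1980, 1637, 1079, 652, 594 bp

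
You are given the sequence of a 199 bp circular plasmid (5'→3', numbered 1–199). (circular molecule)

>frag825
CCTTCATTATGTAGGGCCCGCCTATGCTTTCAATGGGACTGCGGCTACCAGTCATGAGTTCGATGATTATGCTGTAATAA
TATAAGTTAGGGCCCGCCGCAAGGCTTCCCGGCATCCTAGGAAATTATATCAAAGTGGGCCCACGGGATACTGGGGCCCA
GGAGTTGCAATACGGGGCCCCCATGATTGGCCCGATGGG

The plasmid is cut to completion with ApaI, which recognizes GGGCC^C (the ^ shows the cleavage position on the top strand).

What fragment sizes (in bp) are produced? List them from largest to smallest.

ApaI sites (GGGCCC) start at positions 14, 90, 137, 154, 175.
ApaI cuts after base 5 of each site (before the last base), so after positions 18, 94, 141, 158, 179.
Circular molecule, 5 cuts → 5 fragments:
  19–94 → 76 bp
  95–141 → 47 bp
  142–158 → 17 bp
  159–179 → 21 bp
  180–199 then 1–18 → 20 + 18 = 38 bp
Sorted largest to smallest: 76, 47, 38, 21, 17 bp.

76, 47, 38, 21, 17 bp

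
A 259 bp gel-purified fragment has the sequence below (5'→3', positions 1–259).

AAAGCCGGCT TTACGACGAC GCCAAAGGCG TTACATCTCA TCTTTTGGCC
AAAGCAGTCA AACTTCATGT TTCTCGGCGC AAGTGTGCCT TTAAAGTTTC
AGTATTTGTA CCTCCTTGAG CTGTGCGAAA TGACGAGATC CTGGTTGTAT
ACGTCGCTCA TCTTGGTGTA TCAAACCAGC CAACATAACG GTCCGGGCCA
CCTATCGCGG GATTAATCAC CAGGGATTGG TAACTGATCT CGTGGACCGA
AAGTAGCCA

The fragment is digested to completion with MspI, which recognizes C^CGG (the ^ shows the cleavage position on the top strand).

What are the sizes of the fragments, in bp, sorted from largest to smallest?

MspI sites (CCGG) start at positions 5, 193.
MspI cuts after the first base of each site, so after positions 5, 193.
Linear molecule, 2 cuts → 3 fragments:
  1–5 → 5 bp
  6–193 → 188 bp
  194–259 → 66 bp
Sorted largest to smallest: 188, 66, 5 bp.

188, 66, 5 bp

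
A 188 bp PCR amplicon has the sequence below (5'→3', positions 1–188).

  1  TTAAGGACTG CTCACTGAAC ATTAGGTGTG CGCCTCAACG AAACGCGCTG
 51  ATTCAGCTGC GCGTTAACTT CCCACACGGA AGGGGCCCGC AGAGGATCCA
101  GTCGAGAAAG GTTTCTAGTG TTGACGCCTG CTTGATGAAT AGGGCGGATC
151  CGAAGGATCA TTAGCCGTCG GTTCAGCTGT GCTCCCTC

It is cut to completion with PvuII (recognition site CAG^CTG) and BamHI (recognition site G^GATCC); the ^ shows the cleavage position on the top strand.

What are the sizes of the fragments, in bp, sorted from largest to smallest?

56, 52, 38, 30, 12 bp

PvuII sites (CAGCTG) start at positions 54, 174.
PvuII cuts after base 3 of each site, so after positions 56, 176.
BamHI sites (GGATCC) start at positions 94, 146.
BamHI cuts after the first base of each site, so after positions 94, 146.
Combined cut positions: 56, 94, 146, 176.
Linear molecule, 4 cuts → 5 fragments:
  1–56 → 56 bp
  57–94 → 38 bp
  95–146 → 52 bp
  147–176 → 30 bp
  177–188 → 12 bp
Sorted largest to smallest: 56, 52, 38, 30, 12 bp.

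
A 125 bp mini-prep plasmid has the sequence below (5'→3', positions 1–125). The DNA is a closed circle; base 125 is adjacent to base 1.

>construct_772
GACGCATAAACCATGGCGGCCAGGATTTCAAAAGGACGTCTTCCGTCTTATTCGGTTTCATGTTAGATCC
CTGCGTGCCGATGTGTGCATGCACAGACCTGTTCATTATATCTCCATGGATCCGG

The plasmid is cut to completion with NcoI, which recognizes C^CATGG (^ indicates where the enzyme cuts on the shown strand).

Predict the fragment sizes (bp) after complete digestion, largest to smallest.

NcoI sites (CCATGG) start at positions 11, 114.
NcoI cuts after the first base of each site, so after positions 11, 114.
Circular molecule, 2 cuts → 2 fragments:
  12–114 → 103 bp
  115–125 then 1–11 → 11 + 11 = 22 bp
Sorted largest to smallest: 103, 22 bp.

103, 22 bp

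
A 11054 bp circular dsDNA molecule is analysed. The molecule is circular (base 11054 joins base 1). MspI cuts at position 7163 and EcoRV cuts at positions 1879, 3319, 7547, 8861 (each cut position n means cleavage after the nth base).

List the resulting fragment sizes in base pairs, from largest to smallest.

4072, 3844, 1440, 1314, 384 bp

Combined cut positions (sorted): 1879, 3319, 7163, 7547, 8861.
Circular molecule, 5 cuts → 5 fragments:
  3319 − 1879 = 1440 bp
  7163 − 3319 = 3844 bp
  7547 − 7163 = 384 bp
  8861 − 7547 = 1314 bp
  wrap: 11054 − 8861 + 1879 = 4072 bp
Sorted largest to smallest: 4072, 3844, 1440, 1314, 384 bp.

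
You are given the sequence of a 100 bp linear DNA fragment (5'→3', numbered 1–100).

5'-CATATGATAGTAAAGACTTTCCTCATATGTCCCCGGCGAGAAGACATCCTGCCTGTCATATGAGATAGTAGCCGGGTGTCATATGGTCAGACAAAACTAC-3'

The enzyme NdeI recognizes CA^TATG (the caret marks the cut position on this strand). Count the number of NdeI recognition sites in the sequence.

4

CATATG occurs starting at positions 1, 24, 57, 80.
NdeI cuts at 4 sites.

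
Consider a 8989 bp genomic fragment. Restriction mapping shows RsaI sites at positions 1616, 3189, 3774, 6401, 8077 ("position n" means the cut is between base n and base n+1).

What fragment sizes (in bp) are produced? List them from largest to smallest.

2627, 1676, 1616, 1573, 912, 585 bp

Linear molecule, 5 cuts → 6 fragments:
  1616 − 0 = 1616 bp
  3189 − 1616 = 1573 bp
  3774 − 3189 = 585 bp
  6401 − 3774 = 2627 bp
  8077 − 6401 = 1676 bp
  8989 − 8077 = 912 bp
Sorted largest to smallest: 2627, 1676, 1616, 1573, 912, 585 bp.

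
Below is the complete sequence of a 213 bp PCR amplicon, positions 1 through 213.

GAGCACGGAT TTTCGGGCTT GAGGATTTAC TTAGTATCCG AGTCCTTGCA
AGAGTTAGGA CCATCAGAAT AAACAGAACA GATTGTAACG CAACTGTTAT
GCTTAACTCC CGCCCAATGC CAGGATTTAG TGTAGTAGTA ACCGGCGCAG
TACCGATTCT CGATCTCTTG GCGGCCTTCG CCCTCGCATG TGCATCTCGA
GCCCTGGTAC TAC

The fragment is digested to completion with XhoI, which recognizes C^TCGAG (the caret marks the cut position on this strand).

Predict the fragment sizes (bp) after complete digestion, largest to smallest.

The XhoI site (CTCGAG) starts at position 196.
XhoI cuts after the first base of each site, so after position 196.
Linear molecule, 1 cut → 2 fragments:
  1–196 → 196 bp
  197–213 → 17 bp
Sorted largest to smallest: 196, 17 bp.

196, 17 bp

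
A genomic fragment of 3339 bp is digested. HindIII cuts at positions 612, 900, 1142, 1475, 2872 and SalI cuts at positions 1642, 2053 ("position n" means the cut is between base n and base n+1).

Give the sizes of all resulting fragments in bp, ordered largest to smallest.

819, 612, 467, 411, 333, 288, 242, 167 bp

Combined cut positions (sorted): 612, 900, 1142, 1475, 1642, 2053, 2872.
Linear molecule, 7 cuts → 8 fragments:
  612 − 0 = 612 bp
  900 − 612 = 288 bp
  1142 − 900 = 242 bp
  1475 − 1142 = 333 bp
  1642 − 1475 = 167 bp
  2053 − 1642 = 411 bp
  2872 − 2053 = 819 bp
  3339 − 2872 = 467 bp
Sorted largest to smallest: 819, 612, 467, 411, 333, 288, 242, 167 bp.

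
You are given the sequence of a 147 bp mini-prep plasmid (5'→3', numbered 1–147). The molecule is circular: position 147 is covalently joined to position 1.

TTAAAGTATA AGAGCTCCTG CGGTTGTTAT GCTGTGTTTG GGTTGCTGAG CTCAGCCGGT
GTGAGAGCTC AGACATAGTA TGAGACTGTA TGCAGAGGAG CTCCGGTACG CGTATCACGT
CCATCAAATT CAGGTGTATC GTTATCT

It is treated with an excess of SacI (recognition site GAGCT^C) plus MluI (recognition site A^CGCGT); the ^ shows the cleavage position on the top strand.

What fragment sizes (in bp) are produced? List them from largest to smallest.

SacI sites (GAGCTC) start at positions 12, 48, 65, 98.
SacI cuts after base 5 of each site (before the last base), so after positions 16, 52, 69, 102.
The MluI site (ACGCGT) starts at position 108.
MluI cuts after the first base of each site, so after position 108.
Combined cut positions: 16, 52, 69, 102, 108.
Circular molecule, 5 cuts → 5 fragments:
  17–52 → 36 bp
  53–69 → 17 bp
  70–102 → 33 bp
  103–108 → 6 bp
  109–147 then 1–16 → 39 + 16 = 55 bp
Sorted largest to smallest: 55, 36, 33, 17, 6 bp.

55, 36, 33, 17, 6 bp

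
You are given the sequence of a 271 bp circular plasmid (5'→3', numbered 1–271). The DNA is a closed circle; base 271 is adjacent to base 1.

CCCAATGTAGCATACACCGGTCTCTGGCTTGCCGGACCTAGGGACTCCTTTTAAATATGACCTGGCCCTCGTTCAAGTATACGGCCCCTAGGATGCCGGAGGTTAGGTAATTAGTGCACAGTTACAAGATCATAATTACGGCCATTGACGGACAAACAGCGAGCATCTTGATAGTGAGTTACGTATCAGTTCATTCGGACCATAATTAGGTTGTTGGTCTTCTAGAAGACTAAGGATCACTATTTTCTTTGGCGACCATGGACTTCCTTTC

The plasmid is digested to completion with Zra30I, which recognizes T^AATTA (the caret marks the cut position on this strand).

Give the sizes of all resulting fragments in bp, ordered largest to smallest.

176, 70, 25 bp

Zra30I sites (TAATTA) start at positions 108, 133, 203.
Zra30I cuts after the first base of each site, so after positions 108, 133, 203.
Circular molecule, 3 cuts → 3 fragments:
  109–133 → 25 bp
  134–203 → 70 bp
  204–271 then 1–108 → 68 + 108 = 176 bp
Sorted largest to smallest: 176, 70, 25 bp.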